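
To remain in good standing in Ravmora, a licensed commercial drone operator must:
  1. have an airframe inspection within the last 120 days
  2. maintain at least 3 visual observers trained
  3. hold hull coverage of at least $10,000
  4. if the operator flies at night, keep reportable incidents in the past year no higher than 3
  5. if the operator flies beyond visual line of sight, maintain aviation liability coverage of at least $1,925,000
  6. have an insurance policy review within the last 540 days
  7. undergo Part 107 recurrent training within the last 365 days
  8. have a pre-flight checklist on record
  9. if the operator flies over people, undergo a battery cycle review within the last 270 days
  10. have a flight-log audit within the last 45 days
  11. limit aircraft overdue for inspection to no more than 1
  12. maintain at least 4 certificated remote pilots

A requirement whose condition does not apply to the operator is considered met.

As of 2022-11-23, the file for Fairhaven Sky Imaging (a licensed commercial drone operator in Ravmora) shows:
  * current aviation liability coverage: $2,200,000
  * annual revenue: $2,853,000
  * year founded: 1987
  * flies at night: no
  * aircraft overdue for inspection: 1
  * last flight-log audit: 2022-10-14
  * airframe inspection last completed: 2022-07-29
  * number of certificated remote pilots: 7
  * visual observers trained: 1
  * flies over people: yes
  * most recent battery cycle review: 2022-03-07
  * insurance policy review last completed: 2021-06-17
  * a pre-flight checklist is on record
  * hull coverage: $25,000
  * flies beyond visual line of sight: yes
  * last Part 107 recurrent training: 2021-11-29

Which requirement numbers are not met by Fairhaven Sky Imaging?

1. airframe inspection 117 days ago vs limit 120 → met
2. visual observers trained 1 < 3 → not met
3. hull coverage $25,000 ≥ $10,000 → met
4. condition 'flies at night' does not hold → requirement n/a → met
5. condition 'flies beyond visual line of sight' holds; aviation liability coverage $2,200,000 ≥ $1,925,000 → met
6. insurance policy review 524 days ago vs limit 540 → met
7. Part 107 recurrent training 359 days ago vs limit 365 → met
8. pre-flight checklist present → met
9. condition 'flies over people' holds; battery cycle review 261 days ago vs limit 270 → met
10. flight-log audit 40 days ago vs limit 45 → met
11. aircraft overdue for inspection 1 ≤ 1 → met
12. certificated remote pilots 7 ≥ 4 → met
Not met: 2

2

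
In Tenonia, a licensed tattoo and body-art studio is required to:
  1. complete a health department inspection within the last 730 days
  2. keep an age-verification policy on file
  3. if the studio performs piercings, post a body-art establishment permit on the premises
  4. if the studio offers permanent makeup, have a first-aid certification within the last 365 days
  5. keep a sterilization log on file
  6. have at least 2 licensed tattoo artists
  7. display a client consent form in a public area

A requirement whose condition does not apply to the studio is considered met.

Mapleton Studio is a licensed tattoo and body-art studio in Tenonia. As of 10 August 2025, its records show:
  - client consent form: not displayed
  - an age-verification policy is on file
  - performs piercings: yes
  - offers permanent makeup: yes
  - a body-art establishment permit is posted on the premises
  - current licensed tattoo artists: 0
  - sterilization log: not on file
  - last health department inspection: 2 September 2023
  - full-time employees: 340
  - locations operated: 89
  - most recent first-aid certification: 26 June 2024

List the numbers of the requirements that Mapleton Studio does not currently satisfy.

1. health department inspection 708 days ago vs limit 730 → met
2. age-verification policy present → met
3. condition 'performs piercings' holds; body-art establishment permit present → met
4. condition 'offers permanent makeup' holds; first-aid certification 410 days ago vs limit 365 → not met
5. sterilization log absent → not met
6. licensed tattoo artists 0 < 2 → not met
7. client consent form absent → not met
Not met: 4, 5, 6, 7

4, 5, 6, 7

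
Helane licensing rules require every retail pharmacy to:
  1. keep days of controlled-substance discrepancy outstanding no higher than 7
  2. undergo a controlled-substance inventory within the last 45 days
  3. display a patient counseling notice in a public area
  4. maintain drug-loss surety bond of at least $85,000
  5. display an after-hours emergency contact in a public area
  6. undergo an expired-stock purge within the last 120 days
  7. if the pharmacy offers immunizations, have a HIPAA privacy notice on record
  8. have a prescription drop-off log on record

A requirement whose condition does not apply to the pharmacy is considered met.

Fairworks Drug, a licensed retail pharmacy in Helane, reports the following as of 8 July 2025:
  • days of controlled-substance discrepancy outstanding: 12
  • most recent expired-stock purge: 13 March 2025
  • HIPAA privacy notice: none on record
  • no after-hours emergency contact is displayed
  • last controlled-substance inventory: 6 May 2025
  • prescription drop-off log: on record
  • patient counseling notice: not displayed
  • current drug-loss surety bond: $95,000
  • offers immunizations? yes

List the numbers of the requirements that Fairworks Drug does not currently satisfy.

1. days of controlled-substance discrepancy outstanding 12 > 7 → not met
2. controlled-substance inventory 63 days ago vs limit 45 → not met
3. patient counseling notice absent → not met
4. drug-loss surety bond $95,000 ≥ $85,000 → met
5. after-hours emergency contact absent → not met
6. expired-stock purge 117 days ago vs limit 120 → met
7. condition 'offers immunizations' holds; HIPAA privacy notice absent → not met
8. prescription drop-off log present → met
Not met: 1, 2, 3, 5, 7

1, 2, 3, 5, 7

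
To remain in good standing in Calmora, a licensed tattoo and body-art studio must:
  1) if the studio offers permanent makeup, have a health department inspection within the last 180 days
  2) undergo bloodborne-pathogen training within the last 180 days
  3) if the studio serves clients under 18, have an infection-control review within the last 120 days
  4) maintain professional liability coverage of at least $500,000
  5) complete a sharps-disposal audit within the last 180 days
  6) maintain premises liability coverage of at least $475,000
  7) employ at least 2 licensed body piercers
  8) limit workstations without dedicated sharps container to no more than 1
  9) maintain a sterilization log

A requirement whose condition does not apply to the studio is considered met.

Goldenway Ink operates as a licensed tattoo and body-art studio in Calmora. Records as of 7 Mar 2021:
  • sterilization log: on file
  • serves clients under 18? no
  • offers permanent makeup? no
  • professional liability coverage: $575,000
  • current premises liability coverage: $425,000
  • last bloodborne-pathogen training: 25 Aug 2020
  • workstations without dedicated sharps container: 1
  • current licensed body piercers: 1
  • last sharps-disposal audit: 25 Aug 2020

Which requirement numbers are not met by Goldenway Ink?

2, 5, 6, 7

1. condition 'offers permanent makeup' does not hold → requirement n/a → met
2. bloodborne-pathogen training 194 days ago vs limit 180 → not met
3. condition 'serves clients under 18' does not hold → requirement n/a → met
4. professional liability coverage $575,000 ≥ $500,000 → met
5. sharps-disposal audit 194 days ago vs limit 180 → not met
6. premises liability coverage $425,000 < $475,000 → not met
7. licensed body piercers 1 < 2 → not met
8. workstations without dedicated sharps container 1 ≤ 1 → met
9. sterilization log present → met
Not met: 2, 5, 6, 7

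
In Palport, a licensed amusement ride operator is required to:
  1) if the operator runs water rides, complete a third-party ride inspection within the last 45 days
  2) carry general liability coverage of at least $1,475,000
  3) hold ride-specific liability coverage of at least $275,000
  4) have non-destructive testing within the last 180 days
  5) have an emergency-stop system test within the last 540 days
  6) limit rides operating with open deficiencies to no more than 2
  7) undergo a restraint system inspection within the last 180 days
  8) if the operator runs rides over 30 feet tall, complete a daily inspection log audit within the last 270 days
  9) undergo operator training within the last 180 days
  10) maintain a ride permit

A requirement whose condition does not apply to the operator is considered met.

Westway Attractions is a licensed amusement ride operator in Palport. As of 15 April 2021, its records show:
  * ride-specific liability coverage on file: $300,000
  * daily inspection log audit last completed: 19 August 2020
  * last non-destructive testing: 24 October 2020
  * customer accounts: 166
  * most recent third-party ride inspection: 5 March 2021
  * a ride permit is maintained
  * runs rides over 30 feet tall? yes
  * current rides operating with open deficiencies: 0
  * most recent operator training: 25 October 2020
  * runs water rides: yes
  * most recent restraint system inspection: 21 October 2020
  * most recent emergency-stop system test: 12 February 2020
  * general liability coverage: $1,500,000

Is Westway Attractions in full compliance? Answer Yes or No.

1. condition 'runs water rides' holds; third-party ride inspection 41 days ago vs limit 45 → met
2. general liability coverage $1,500,000 ≥ $1,475,000 → met
3. ride-specific liability coverage $300,000 ≥ $275,000 → met
4. non-destructive testing 173 days ago vs limit 180 → met
5. emergency-stop system test 428 days ago vs limit 540 → met
6. rides operating with open deficiencies 0 ≤ 2 → met
7. restraint system inspection 176 days ago vs limit 180 → met
8. condition 'runs rides over 30 feet tall' holds; daily inspection log audit 239 days ago vs limit 270 → met
9. operator training 172 days ago vs limit 180 → met
10. ride permit present → met
All met.

Yes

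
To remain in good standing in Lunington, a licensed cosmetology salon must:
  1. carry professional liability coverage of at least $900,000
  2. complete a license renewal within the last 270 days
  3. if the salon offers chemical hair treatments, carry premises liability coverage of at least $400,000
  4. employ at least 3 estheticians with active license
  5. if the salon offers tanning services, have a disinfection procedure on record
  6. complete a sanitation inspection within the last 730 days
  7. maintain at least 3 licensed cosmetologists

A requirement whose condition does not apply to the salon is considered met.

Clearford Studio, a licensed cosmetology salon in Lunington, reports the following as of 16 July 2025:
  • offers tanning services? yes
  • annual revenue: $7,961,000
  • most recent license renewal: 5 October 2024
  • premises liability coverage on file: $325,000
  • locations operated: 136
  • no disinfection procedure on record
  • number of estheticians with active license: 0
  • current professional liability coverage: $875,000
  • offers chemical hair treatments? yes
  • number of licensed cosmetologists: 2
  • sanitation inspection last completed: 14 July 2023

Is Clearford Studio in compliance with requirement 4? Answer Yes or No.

4. estheticians with active license 0 < 3 → not met

No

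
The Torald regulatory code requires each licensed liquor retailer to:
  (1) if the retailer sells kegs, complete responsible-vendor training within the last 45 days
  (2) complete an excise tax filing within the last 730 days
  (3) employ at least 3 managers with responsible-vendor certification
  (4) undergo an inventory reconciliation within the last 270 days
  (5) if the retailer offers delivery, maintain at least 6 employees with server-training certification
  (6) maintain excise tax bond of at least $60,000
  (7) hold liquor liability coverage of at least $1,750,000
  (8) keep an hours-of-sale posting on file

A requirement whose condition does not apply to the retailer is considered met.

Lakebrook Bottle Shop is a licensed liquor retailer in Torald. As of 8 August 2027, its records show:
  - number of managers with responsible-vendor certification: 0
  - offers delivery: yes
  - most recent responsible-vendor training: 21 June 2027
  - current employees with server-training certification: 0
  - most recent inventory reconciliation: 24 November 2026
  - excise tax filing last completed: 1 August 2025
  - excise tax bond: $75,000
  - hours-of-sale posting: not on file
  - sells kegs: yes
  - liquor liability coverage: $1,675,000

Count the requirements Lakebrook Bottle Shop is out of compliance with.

6

1. condition 'sells kegs' holds; responsible-vendor training 48 days ago vs limit 45 → not met
2. excise tax filing 737 days ago vs limit 730 → not met
3. managers with responsible-vendor certification 0 < 3 → not met
4. inventory reconciliation 257 days ago vs limit 270 → met
5. condition 'offers delivery' holds; employees with server-training certification 0 < 6 → not met
6. excise tax bond $75,000 ≥ $60,000 → met
7. liquor liability coverage $1,675,000 < $1,750,000 → not met
8. hours-of-sale posting absent → not met
Not met: 6 of 8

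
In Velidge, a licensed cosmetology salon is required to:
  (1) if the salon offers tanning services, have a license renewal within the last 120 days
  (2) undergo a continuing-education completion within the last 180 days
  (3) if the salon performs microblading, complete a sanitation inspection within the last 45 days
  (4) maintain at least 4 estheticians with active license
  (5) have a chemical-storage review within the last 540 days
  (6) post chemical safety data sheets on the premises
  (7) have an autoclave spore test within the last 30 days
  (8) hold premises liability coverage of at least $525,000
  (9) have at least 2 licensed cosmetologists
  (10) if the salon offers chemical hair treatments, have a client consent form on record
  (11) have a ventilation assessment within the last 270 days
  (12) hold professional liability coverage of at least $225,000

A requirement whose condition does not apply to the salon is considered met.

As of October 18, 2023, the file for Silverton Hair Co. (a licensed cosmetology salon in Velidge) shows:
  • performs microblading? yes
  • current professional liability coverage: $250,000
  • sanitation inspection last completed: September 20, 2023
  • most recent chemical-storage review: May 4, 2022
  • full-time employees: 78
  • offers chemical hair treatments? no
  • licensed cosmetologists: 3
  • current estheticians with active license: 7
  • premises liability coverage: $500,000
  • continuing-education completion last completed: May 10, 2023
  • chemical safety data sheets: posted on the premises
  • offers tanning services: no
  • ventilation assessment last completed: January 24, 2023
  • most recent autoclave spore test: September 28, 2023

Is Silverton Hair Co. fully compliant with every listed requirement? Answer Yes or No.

1. condition 'offers tanning services' does not hold → requirement n/a → met
2. continuing-education completion 161 days ago vs limit 180 → met
3. condition 'performs microblading' holds; sanitation inspection 28 days ago vs limit 45 → met
4. estheticians with active license 7 ≥ 4 → met
5. chemical-storage review 532 days ago vs limit 540 → met
6. chemical safety data sheets present → met
7. autoclave spore test 20 days ago vs limit 30 → met
8. premises liability coverage $500,000 < $525,000 → not met
9. licensed cosmetologists 3 ≥ 2 → met
10. condition 'offers chemical hair treatments' does not hold → requirement n/a → met
11. ventilation assessment 267 days ago vs limit 270 → met
12. professional liability coverage $250,000 ≥ $225,000 → met
Not met: 8

No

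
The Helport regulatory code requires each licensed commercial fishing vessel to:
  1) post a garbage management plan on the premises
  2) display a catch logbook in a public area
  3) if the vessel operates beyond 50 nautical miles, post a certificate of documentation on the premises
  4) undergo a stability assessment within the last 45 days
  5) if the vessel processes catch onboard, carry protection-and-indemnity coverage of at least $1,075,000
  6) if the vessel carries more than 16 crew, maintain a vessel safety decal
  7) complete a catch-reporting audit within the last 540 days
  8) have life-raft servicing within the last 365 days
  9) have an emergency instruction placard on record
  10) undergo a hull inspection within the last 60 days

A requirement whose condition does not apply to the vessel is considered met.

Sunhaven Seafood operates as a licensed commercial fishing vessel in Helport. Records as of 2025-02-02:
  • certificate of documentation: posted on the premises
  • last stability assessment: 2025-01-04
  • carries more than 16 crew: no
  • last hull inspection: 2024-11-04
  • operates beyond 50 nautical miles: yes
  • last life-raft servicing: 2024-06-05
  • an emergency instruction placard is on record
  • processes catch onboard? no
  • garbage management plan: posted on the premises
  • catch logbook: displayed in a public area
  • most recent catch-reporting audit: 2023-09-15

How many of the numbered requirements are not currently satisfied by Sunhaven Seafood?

1

1. garbage management plan present → met
2. catch logbook present → met
3. condition 'operates beyond 50 nautical miles' holds; certificate of documentation present → met
4. stability assessment 29 days ago vs limit 45 → met
5. condition 'processes catch onboard' does not hold → requirement n/a → met
6. condition 'carries more than 16 crew' does not hold → requirement n/a → met
7. catch-reporting audit 506 days ago vs limit 540 → met
8. life-raft servicing 242 days ago vs limit 365 → met
9. emergency instruction placard present → met
10. hull inspection 90 days ago vs limit 60 → not met
Not met: 1 of 10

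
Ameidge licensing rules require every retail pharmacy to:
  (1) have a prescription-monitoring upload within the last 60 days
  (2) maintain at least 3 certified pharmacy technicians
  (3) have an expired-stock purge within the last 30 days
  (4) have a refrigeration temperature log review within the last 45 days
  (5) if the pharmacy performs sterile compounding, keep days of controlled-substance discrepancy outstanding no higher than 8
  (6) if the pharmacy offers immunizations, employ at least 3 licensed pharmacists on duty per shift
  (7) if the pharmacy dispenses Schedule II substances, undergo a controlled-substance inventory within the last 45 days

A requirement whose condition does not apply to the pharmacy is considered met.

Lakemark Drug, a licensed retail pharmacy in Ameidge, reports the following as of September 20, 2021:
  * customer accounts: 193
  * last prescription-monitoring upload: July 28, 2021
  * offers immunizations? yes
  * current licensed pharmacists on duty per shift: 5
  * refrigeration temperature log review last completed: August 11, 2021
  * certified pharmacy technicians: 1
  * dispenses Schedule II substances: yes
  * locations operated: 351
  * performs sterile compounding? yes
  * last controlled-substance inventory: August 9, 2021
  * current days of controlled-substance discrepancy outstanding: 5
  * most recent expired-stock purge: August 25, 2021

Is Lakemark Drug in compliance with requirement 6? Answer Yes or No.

Yes

6. condition 'offers immunizations' holds; licensed pharmacists on duty per shift 5 ≥ 3 → met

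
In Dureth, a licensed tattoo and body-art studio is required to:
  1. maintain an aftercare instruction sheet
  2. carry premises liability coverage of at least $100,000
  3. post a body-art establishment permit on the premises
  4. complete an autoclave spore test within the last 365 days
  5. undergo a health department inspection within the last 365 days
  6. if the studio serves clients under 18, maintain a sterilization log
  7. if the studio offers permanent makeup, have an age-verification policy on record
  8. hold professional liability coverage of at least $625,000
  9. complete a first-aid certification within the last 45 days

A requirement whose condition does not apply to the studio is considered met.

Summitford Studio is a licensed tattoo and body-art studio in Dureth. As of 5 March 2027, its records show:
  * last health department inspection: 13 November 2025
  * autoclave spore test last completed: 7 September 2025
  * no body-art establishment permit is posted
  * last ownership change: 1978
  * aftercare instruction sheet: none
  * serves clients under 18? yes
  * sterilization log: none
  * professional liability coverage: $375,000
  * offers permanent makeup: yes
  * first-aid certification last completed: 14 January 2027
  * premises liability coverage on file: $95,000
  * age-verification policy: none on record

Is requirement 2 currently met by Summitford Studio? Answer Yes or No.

No

2. premises liability coverage $95,000 < $100,000 → not met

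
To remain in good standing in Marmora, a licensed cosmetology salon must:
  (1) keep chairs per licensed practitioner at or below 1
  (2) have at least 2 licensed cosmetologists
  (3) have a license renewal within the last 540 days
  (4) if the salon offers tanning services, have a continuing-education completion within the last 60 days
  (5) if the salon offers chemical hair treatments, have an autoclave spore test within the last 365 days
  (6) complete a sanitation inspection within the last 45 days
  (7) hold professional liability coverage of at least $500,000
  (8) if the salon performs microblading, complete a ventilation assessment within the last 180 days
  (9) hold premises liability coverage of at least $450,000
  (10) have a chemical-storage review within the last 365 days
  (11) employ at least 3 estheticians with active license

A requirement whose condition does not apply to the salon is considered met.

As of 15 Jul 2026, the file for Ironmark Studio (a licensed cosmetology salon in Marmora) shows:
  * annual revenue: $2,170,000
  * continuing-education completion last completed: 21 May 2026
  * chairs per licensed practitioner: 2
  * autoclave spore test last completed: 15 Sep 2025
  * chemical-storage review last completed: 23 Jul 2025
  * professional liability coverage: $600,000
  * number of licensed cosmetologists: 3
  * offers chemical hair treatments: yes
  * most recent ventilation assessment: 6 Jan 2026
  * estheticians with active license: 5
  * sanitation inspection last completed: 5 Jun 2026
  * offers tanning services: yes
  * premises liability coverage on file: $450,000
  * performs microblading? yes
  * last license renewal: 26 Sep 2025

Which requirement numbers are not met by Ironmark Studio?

1, 8

1. chairs per licensed practitioner 2 > 1 → not met
2. licensed cosmetologists 3 ≥ 2 → met
3. license renewal 292 days ago vs limit 540 → met
4. condition 'offers tanning services' holds; continuing-education completion 55 days ago vs limit 60 → met
5. condition 'offers chemical hair treatments' holds; autoclave spore test 303 days ago vs limit 365 → met
6. sanitation inspection 40 days ago vs limit 45 → met
7. professional liability coverage $600,000 ≥ $500,000 → met
8. condition 'performs microblading' holds; ventilation assessment 190 days ago vs limit 180 → not met
9. premises liability coverage $450,000 ≥ $450,000 → met
10. chemical-storage review 357 days ago vs limit 365 → met
11. estheticians with active license 5 ≥ 3 → met
Not met: 1, 8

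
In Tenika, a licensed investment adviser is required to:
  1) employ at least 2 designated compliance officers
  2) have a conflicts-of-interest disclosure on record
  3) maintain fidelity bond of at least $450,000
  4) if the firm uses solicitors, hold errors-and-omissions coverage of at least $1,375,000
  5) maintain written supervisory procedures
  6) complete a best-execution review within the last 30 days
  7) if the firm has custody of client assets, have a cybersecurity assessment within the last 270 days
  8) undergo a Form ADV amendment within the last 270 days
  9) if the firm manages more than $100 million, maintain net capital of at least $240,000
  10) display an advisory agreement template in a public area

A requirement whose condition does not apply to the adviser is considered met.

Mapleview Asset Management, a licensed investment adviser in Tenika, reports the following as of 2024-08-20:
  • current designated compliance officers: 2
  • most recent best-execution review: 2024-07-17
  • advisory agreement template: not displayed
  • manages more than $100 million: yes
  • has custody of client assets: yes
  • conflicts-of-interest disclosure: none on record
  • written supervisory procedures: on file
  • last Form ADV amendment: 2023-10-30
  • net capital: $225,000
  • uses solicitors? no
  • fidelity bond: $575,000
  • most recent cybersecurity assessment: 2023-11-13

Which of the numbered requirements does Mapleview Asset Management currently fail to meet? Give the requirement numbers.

2, 6, 7, 8, 9, 10

1. designated compliance officers 2 ≥ 2 → met
2. conflicts-of-interest disclosure absent → not met
3. fidelity bond $575,000 ≥ $450,000 → met
4. condition 'uses solicitors' does not hold → requirement n/a → met
5. written supervisory procedures present → met
6. best-execution review 34 days ago vs limit 30 → not met
7. condition 'has custody of client assets' holds; cybersecurity assessment 281 days ago vs limit 270 → not met
8. Form ADV amendment 295 days ago vs limit 270 → not met
9. condition 'manages more than $100 million' holds; net capital $225,000 < $240,000 → not met
10. advisory agreement template absent → not met
Not met: 2, 6, 7, 8, 9, 10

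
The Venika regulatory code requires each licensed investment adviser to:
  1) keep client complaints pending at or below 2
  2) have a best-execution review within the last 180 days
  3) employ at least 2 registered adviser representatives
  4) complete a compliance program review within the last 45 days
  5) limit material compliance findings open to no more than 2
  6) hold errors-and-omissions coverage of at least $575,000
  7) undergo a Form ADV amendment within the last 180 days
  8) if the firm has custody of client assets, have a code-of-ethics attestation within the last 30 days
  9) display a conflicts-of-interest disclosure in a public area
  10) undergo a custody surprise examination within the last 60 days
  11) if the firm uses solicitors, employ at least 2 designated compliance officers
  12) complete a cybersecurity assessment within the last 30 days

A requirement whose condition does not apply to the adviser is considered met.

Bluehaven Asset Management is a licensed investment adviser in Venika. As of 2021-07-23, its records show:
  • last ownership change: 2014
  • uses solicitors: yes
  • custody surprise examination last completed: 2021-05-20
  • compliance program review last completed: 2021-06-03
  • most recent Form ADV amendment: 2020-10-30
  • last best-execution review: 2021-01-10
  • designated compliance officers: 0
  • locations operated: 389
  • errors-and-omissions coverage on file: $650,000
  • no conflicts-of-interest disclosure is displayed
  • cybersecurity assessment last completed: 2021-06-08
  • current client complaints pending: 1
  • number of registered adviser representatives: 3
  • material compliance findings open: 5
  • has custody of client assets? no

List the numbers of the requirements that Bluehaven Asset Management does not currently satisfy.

1. client complaints pending 1 ≤ 2 → met
2. best-execution review 194 days ago vs limit 180 → not met
3. registered adviser representatives 3 ≥ 2 → met
4. compliance program review 50 days ago vs limit 45 → not met
5. material compliance findings open 5 > 2 → not met
6. errors-and-omissions coverage $650,000 ≥ $575,000 → met
7. Form ADV amendment 266 days ago vs limit 180 → not met
8. condition 'has custody of client assets' does not hold → requirement n/a → met
9. conflicts-of-interest disclosure absent → not met
10. custody surprise examination 64 days ago vs limit 60 → not met
11. condition 'uses solicitors' holds; designated compliance officers 0 < 2 → not met
12. cybersecurity assessment 45 days ago vs limit 30 → not met
Not met: 2, 4, 5, 7, 9, 10, 11, 12

2, 4, 5, 7, 9, 10, 11, 12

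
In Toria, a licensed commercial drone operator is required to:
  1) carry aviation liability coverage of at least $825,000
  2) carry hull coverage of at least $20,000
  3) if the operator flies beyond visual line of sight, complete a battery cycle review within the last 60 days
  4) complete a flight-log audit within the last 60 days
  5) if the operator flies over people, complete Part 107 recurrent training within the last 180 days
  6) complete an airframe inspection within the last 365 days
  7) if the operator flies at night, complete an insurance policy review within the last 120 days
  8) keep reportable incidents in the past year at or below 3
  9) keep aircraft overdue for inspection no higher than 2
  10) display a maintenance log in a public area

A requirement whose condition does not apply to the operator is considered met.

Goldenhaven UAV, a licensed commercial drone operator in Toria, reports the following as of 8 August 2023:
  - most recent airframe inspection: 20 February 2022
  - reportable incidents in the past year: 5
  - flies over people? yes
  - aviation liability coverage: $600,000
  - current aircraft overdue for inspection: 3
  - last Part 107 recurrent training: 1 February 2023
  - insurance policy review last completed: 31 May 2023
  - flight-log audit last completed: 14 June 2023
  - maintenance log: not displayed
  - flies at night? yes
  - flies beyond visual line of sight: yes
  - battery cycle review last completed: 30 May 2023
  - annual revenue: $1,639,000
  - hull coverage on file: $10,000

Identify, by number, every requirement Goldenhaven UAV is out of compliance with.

1. aviation liability coverage $600,000 < $825,000 → not met
2. hull coverage $10,000 < $20,000 → not met
3. condition 'flies beyond visual line of sight' holds; battery cycle review 70 days ago vs limit 60 → not met
4. flight-log audit 55 days ago vs limit 60 → met
5. condition 'flies over people' holds; Part 107 recurrent training 188 days ago vs limit 180 → not met
6. airframe inspection 534 days ago vs limit 365 → not met
7. condition 'flies at night' holds; insurance policy review 69 days ago vs limit 120 → met
8. reportable incidents in the past year 5 > 3 → not met
9. aircraft overdue for inspection 3 > 2 → not met
10. maintenance log absent → not met
Not met: 1, 2, 3, 5, 6, 8, 9, 10

1, 2, 3, 5, 6, 8, 9, 10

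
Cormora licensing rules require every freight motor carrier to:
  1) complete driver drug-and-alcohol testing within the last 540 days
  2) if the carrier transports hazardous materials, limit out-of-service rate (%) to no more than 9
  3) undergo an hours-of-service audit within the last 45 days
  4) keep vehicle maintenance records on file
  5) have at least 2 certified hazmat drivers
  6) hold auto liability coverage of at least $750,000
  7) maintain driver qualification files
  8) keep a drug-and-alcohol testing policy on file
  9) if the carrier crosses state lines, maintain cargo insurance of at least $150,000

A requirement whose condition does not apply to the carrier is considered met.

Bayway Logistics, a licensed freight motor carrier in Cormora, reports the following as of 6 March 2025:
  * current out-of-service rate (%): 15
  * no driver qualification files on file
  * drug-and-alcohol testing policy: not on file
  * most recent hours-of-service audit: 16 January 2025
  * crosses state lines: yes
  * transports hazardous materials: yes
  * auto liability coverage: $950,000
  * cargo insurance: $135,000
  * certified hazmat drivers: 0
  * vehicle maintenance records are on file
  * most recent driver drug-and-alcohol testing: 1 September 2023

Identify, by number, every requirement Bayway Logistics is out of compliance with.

1, 2, 3, 5, 7, 8, 9

1. driver drug-and-alcohol testing 552 days ago vs limit 540 → not met
2. condition 'transports hazardous materials' holds; out-of-service rate (%) 15 > 9 → not met
3. hours-of-service audit 49 days ago vs limit 45 → not met
4. vehicle maintenance records present → met
5. certified hazmat drivers 0 < 2 → not met
6. auto liability coverage $950,000 ≥ $750,000 → met
7. driver qualification files absent → not met
8. drug-and-alcohol testing policy absent → not met
9. condition 'crosses state lines' holds; cargo insurance $135,000 < $150,000 → not met
Not met: 1, 2, 3, 5, 7, 8, 9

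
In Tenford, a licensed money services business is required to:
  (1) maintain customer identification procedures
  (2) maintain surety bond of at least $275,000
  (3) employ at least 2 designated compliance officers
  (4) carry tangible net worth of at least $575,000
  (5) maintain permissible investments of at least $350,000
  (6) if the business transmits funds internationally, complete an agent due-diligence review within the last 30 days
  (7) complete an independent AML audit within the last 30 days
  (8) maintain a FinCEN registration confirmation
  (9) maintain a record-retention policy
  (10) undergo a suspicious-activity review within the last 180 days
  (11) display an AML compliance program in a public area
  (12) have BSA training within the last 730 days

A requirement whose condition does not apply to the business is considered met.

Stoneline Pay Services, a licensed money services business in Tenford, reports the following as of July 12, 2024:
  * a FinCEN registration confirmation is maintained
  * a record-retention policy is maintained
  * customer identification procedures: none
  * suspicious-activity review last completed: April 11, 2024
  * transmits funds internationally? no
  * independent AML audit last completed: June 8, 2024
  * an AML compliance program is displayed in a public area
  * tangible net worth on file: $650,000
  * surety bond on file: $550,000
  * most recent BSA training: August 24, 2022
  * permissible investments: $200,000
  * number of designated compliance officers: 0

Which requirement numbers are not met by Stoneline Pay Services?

1. customer identification procedures absent → not met
2. surety bond $550,000 ≥ $275,000 → met
3. designated compliance officers 0 < 2 → not met
4. tangible net worth $650,000 ≥ $575,000 → met
5. permissible investments $200,000 < $350,000 → not met
6. condition 'transmits funds internationally' does not hold → requirement n/a → met
7. independent AML audit 34 days ago vs limit 30 → not met
8. FinCEN registration confirmation present → met
9. record-retention policy present → met
10. suspicious-activity review 92 days ago vs limit 180 → met
11. AML compliance program present → met
12. BSA training 688 days ago vs limit 730 → met
Not met: 1, 3, 5, 7

1, 3, 5, 7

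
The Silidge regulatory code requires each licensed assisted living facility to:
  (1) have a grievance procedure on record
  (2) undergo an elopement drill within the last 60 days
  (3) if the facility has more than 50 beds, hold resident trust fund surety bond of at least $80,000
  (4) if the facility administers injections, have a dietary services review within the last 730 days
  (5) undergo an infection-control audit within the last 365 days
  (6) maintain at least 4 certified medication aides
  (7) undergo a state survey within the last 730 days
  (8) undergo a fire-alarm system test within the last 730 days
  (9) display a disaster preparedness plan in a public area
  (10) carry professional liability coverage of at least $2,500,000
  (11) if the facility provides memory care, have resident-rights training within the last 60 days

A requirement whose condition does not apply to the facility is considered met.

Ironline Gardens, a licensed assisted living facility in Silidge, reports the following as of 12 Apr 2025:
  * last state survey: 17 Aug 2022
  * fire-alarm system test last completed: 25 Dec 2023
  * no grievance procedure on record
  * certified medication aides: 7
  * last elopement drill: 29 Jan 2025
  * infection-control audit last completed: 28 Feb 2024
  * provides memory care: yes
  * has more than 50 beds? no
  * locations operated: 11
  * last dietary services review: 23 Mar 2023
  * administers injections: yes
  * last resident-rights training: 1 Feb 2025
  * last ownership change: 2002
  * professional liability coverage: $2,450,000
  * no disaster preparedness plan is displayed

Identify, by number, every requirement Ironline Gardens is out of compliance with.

1. grievance procedure absent → not met
2. elopement drill 73 days ago vs limit 60 → not met
3. condition 'has more than 50 beds' does not hold → requirement n/a → met
4. condition 'administers injections' holds; dietary services review 751 days ago vs limit 730 → not met
5. infection-control audit 409 days ago vs limit 365 → not met
6. certified medication aides 7 ≥ 4 → met
7. state survey 969 days ago vs limit 730 → not met
8. fire-alarm system test 474 days ago vs limit 730 → met
9. disaster preparedness plan absent → not met
10. professional liability coverage $2,450,000 < $2,500,000 → not met
11. condition 'provides memory care' holds; resident-rights training 70 days ago vs limit 60 → not met
Not met: 1, 2, 4, 5, 7, 9, 10, 11

1, 2, 4, 5, 7, 9, 10, 11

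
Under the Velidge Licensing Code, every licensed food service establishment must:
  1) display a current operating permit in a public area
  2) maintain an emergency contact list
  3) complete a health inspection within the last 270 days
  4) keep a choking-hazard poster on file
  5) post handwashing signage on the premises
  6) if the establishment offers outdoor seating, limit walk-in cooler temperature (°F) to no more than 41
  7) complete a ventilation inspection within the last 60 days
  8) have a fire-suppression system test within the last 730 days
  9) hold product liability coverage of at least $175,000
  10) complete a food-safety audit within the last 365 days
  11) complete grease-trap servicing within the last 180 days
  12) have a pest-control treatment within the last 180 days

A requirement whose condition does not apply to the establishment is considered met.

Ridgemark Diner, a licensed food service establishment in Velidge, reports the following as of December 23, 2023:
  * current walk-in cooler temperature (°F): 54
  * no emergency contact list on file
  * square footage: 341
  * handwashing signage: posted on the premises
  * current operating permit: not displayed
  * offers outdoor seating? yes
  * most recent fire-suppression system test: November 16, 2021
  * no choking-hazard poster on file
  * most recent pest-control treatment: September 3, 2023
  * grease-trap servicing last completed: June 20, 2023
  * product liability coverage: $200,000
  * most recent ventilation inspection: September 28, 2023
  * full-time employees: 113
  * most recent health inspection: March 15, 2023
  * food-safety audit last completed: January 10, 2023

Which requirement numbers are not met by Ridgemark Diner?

1, 2, 3, 4, 6, 7, 8, 11

1. current operating permit absent → not met
2. emergency contact list absent → not met
3. health inspection 283 days ago vs limit 270 → not met
4. choking-hazard poster absent → not met
5. handwashing signage present → met
6. condition 'offers outdoor seating' holds; walk-in cooler temperature (°F) 54 > 41 → not met
7. ventilation inspection 86 days ago vs limit 60 → not met
8. fire-suppression system test 767 days ago vs limit 730 → not met
9. product liability coverage $200,000 ≥ $175,000 → met
10. food-safety audit 347 days ago vs limit 365 → met
11. grease-trap servicing 186 days ago vs limit 180 → not met
12. pest-control treatment 111 days ago vs limit 180 → met
Not met: 1, 2, 3, 4, 6, 7, 8, 11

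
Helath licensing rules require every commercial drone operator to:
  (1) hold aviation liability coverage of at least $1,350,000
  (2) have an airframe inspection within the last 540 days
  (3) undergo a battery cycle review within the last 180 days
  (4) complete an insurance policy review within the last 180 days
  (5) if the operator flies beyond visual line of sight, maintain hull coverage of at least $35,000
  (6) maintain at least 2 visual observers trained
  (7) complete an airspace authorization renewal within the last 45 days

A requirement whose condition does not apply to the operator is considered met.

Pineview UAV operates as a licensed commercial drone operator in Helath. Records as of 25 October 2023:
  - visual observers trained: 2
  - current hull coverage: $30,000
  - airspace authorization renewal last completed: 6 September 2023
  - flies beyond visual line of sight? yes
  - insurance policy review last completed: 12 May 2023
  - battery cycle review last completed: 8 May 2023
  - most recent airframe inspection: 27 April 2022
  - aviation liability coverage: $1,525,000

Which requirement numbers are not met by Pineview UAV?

2, 5, 7

1. aviation liability coverage $1,525,000 ≥ $1,350,000 → met
2. airframe inspection 546 days ago vs limit 540 → not met
3. battery cycle review 170 days ago vs limit 180 → met
4. insurance policy review 166 days ago vs limit 180 → met
5. condition 'flies beyond visual line of sight' holds; hull coverage $30,000 < $35,000 → not met
6. visual observers trained 2 ≥ 2 → met
7. airspace authorization renewal 49 days ago vs limit 45 → not met
Not met: 2, 5, 7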